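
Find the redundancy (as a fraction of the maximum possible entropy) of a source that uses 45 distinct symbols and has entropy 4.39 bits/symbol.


H_max = log2(K) = log2(45) = 5.4919 bits/symbol. Redundancy = 1 - H/H_max = 1 - 4.39/5.4919 = 1 - 0.7994 = 0.2006

0.2006


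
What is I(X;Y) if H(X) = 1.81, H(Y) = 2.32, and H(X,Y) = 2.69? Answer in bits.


I(X;Y) = H(X) + H(Y) - H(X,Y) = 1.81 + 2.32 - 2.69 = 1.44

1.44 bits


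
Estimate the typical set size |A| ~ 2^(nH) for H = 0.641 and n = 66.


log2|A_typical| = nH = 66 * 0.641 = 42.306, so |A_typical| ~ 2^42.306 = 5.437e+12

5.437e+12


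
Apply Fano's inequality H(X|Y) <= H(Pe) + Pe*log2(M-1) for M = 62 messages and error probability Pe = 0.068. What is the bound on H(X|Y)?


H(Pe) = -Pe*log2(Pe) - (1-Pe)*log2(1-Pe) = -0.068*log2(0.068) - 0.932*log2(0.932) = 0.263726 + 0.094689 = 0.3584. Pe*log2(M-1) = 0.068*log2(61) = 0.403290. Bound = H(Pe) + Pe*log2(M-1) = 0.263726 + 0.094689 + 0.403290 = 0.7617

0.7617 bits


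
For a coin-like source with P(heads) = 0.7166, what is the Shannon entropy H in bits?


H = -p*log2(p) - (1-p)*log2(1-p). -0.7166*log2(0.7166) = 0.344513; -0.2834*log2(0.2834) = 0.515530. H = 0.344513 + 0.515530 = 0.86

0.86 bits


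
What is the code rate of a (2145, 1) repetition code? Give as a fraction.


Rate = k/n = 1/2145

1/2145


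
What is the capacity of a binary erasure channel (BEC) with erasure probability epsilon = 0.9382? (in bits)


C = 1 - epsilon = 1 - 0.9382 = 0.0618

0.0618 bits


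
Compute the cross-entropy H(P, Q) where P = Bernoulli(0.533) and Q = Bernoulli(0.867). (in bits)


H(P,Q) = -p*log2(q) - (1-p)*log2(1-q). -0.533*log2(0.867) = 0.109743; -0.467*log2(0.133) = 1.359204. H(P,Q) = 0.109743 + 1.359204 = 1.4689

1.4689 bits


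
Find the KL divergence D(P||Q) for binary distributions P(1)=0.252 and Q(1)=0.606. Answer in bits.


KL = p*log2(p/q) + (1-p)*log2((1-p)/(1-q)) = 0.252*log2(0.252/0.606) + 0.748*log2(0.748/0.394) = 0.3728

0.3728 bits


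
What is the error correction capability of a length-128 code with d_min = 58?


Correction capability = floor((d-1)/2) = floor((58-1)/2) = 28

28 errors


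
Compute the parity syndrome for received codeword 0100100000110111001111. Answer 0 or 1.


Syndrome = XOR of all bits = 0 XOR 1 XOR 0 XOR 0 XOR 1 XOR 0 XOR 0 XOR 0 XOR 0 XOR 0 XOR 1 XOR 1 XOR 0 XOR 1 XOR 1 XOR 1 XOR 0 XOR 0 XOR 1 XOR 1 XOR 1 XOR 1 = 1

1


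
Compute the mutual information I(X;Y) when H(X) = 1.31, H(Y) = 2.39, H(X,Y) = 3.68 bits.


I(X;Y) = H(X) + H(Y) - H(X,Y) = 1.31 + 2.39 - 3.68 = 0.02

0.02 bits


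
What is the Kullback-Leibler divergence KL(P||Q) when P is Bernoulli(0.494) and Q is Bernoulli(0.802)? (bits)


KL = p*log2(p/q) + (1-p)*log2((1-p)/(1-q)) = 0.494*log2(0.494/0.802) + 0.506*log2(0.506/0.198) = 0.3396

0.3396 bits


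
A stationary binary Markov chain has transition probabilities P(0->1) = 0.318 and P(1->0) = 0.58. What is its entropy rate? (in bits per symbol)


Stationary distribution: pi_0 = p10/(p01+p10) = 0.6459, pi_1 = 0.3541. Entropy rate H' = pi_0*H(p01) + pi_1*H(p10) = 0.6459*0.9022 + 0.3541*0.9815 = 0.9303

0.9303 bits/symbol


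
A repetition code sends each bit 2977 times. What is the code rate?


Rate = k/n = 1/2977

1/2977


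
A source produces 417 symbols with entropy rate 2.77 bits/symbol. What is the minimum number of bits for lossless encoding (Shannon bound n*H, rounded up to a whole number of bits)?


Minimum bits >= n * H = 417 * 2.77 = 1155.09, rounded up to a whole number of bits = 1156

1156 bits


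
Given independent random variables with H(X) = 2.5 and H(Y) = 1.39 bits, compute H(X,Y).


For independent variables, H(X,Y) = H(X) + H(Y) = 2.5 + 1.39 = 3.89

3.89 bits


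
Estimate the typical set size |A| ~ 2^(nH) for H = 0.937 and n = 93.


log2|A_typical| = nH = 93 * 0.937 = 87.141, so |A_typical| ~ 2^87.141 = 1.706e+26

1.706e+26


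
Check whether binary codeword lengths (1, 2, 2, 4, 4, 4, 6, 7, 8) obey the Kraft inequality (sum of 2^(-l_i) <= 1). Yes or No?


Kraft sum = sum(2^(-l_i)) = 1.2148, need <= 1. Result: violated (a binary prefix-free code with these lengths cannot exist)

No


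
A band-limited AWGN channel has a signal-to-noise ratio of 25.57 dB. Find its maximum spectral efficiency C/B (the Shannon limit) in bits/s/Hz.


SNR_linear = 10^(25.57/10) = 360.5786; C/B = log2(1 + SNR_linear) = log2(1 + 360.5786) = 8.4982

8.4982 bits/s/Hz


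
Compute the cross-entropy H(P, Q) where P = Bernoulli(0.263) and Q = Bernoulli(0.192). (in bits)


H(P,Q) = -p*log2(q) - (1-p)*log2(1-q). -0.263*log2(0.192) = 0.626156; -0.737*log2(0.808) = 0.226681. H(P,Q) = 0.626156 + 0.226681 = 0.8528

0.8528 bits


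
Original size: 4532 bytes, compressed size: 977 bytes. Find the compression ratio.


Ratio = original / compressed = 4532 / 977 = 4.6387

4.6387


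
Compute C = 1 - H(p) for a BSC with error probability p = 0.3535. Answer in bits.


H(p) = -p*log2(p) - (1-p)*log2(1-p) = -0.3535*log2(0.3535) - 0.6465*log2(0.6465) = 0.530327 + 0.406828 = 0.9372. C = 1 - H(p) = 1 - 0.9372 = 0.0628

0.0628 bits


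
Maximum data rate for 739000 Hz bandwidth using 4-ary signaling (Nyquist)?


Rate = 2 * B * log2(M) = 2 * 739000 * 2.0 = 2956000.0

2956000.0 bps


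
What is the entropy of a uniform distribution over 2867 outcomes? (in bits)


H = log2(n) = log2(2867) = 11.4853

11.4853 bits


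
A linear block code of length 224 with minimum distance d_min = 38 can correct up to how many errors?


Correction capability = floor((d-1)/2) = floor((38-1)/2) = 18

18 errors


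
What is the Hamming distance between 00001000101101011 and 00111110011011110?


Count differing positions: . . ^ ^ . ^ ^ . ^ ^ . ^ ^ . ^ . ^ = 10 differences

10


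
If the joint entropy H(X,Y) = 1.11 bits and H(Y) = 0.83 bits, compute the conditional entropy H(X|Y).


H(X|Y) = H(X,Y) - H(Y) = 1.11 - 0.83 = 0.28

0.28 bits


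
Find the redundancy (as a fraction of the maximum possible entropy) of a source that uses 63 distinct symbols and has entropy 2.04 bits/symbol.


H_max = log2(K) = log2(63) = 5.9773 bits/symbol. Redundancy = 1 - H/H_max = 1 - 2.04/5.9773 = 1 - 0.3413 = 0.6587

0.6587


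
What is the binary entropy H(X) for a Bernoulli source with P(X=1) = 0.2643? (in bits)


H = -p*log2(p) - (1-p)*log2(1-p). -0.2643*log2(0.2643) = 0.507390; -0.7357*log2(0.7357) = 0.325776. H = 0.507390 + 0.325776 = 0.8332

0.8332 bits


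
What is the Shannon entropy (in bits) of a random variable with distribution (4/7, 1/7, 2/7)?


H = -sum(p_i * log2(p_i)). Terms: -(4/7)*log2(4/7) = 0.461346; -(1/7)*log2(1/7) = 0.401051; -(2/7)*log2(2/7) = 0.516387. H = 0.461346 + 0.401051 + 0.516387 = 1.3788

1.3788 bits


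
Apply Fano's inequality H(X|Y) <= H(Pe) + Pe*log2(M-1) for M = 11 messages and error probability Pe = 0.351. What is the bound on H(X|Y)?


H(Pe) = -Pe*log2(Pe) - (1-Pe)*log2(1-Pe) = -0.351*log2(0.351) - 0.649*log2(0.649) = 0.530170 + 0.404788 = 0.935. Pe*log2(M-1) = 0.351*log2(10) = 1.165997. Bound = H(Pe) + Pe*log2(M-1) = 0.530170 + 0.404788 + 1.165997 = 2.101

2.101 bits


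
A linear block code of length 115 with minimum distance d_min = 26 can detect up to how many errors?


Detection capability = d_min - 1 = 26 - 1 = 25

25 errors


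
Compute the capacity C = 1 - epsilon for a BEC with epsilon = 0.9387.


C = 1 - epsilon = 1 - 0.9387 = 0.0613

0.0613 bits


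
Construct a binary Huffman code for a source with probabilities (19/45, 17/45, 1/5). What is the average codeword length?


Huffman construction (repeatedly merge the two least-probable nodes; each merge adds 1 bit to every symbol beneath it): 1/5 + 17/45 = 26/45; 19/45 + 26/45 = 1. Resulting codeword lengths (in the order the probabilities were given): (1, 2, 2). L_avg = sum(p_i * l_i) = 19/45*1 + 17/45*2 + 1/5*2 = 71/45 = 1.5778

1.5778 bits


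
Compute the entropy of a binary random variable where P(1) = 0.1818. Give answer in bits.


H = -p*log2(p) - (1-p)*log2(1-p). -0.1818*log2(0.1818) = 0.447151; -0.8182*log2(0.8182) = 0.236848. H = 0.447151 + 0.236848 = 0.684

0.684 bits


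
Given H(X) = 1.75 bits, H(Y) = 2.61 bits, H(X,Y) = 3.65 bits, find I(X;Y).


I(X;Y) = H(X) + H(Y) - H(X,Y) = 1.75 + 2.61 - 3.65 = 0.71

0.71 bits


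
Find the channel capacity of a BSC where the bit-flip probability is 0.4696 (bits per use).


H(p) = -p*log2(p) - (1-p)*log2(1-p) = -0.4696*log2(0.4696) - 0.5304*log2(0.5304) = 0.512097 + 0.485235 = 0.9973. C = 1 - H(p) = 1 - 0.9973 = 0.0027

0.0027 bits


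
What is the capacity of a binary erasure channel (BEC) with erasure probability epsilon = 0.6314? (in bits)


C = 1 - epsilon = 1 - 0.6314 = 0.3686

0.3686 bits


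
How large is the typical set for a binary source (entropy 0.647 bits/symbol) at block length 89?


log2|A_typical| = nH = 89 * 0.647 = 57.583, so |A_typical| ~ 2^57.583 = 2.159e+17

2.159e+17


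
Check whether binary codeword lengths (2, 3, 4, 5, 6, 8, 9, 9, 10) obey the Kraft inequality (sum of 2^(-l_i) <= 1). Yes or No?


Kraft sum = sum(2^(-l_i)) = 0.4932, need <= 1. Result: satisfied (a binary prefix-free code with these lengths exists)

Yes


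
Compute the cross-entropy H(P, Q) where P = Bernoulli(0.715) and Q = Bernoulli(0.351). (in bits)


H(P,Q) = -p*log2(q) - (1-p)*log2(1-q). -0.715*log2(0.351) = 1.079977; -0.285*log2(0.649) = 0.177757. H(P,Q) = 1.079977 + 0.177757 = 1.2577

1.2577 bits


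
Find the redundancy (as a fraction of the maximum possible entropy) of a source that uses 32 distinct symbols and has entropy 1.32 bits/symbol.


H_max = log2(K) = log2(32) = 5.0 bits/symbol. Redundancy = 1 - H/H_max = 1 - 1.32/5.0 = 1 - 0.264 = 0.736

0.736


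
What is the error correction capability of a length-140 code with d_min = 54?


Correction capability = floor((d-1)/2) = floor((54-1)/2) = 26

26 errors


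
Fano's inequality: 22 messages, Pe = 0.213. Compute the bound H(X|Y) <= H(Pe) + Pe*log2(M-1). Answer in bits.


H(Pe) = -Pe*log2(Pe) - (1-Pe)*log2(1-Pe) = -0.213*log2(0.213) - 0.787*log2(0.787) = 0.475219 + 0.271959 = 0.7472. Pe*log2(M-1) = 0.213*log2(21) = 0.935564. Bound = H(Pe) + Pe*log2(M-1) = 0.475219 + 0.271959 + 0.935564 = 1.6827

1.6827 bits


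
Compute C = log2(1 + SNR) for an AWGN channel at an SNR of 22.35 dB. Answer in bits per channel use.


SNR_linear = 10^(22.35/10) = 171.7908; C = log2(1 + SNR_linear) = log2(1 + 171.7908) = 7.4329

7.4329 bits/channel use


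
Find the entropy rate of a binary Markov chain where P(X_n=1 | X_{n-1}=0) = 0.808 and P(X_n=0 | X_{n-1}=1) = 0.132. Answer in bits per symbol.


Stationary distribution: pi_0 = p10/(p01+p10) = 0.1404, pi_1 = 0.8596. Entropy rate H' = pi_0*H(p01) + pi_1*H(p10) = 0.1404*0.7056 + 0.8596*0.5629 = 0.5829

0.5829 bits/symbol


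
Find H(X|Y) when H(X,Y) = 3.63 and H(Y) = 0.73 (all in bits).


H(X|Y) = H(X,Y) - H(Y) = 3.63 - 0.73 = 2.9

2.9 bits


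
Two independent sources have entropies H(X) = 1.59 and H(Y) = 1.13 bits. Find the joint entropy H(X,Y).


For independent variables, H(X,Y) = H(X) + H(Y) = 1.59 + 1.13 = 2.72

2.72 bits


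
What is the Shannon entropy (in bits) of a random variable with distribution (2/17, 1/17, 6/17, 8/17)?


H = -sum(p_i * log2(p_i)). Terms: -(2/17)*log2(2/17) = 0.363231; -(1/17)*log2(1/17) = 0.240439; -(6/17)*log2(6/17) = 0.530294; -(8/17)*log2(8/17) = 0.511747. H = 0.363231 + 0.240439 + 0.530294 + 0.511747 = 1.6457

1.6457 bits


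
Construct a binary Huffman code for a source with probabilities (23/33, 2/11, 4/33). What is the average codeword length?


Huffman construction (repeatedly merge the two least-probable nodes; each merge adds 1 bit to every symbol beneath it): 4/33 + 2/11 = 10/33; 10/33 + 23/33 = 1. Resulting codeword lengths (in the order the probabilities were given): (1, 2, 2). L_avg = sum(p_i * l_i) = 23/33*1 + 2/11*2 + 4/33*2 = 43/33 = 1.303

1.303 bits


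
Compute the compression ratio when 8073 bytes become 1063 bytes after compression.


Ratio = original / compressed = 8073 / 1063 = 7.5945

7.5945


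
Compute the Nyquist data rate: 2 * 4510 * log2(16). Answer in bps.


Rate = 2 * B * log2(M) = 2 * 4510 * 4.0 = 36080.0

36080.0 bps


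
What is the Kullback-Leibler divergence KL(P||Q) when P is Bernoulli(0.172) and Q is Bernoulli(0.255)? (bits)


KL = p*log2(p/q) + (1-p)*log2((1-p)/(1-q)) = 0.172*log2(0.172/0.255) + 0.828*log2(0.828/0.745) = 0.0285

0.0285 bits


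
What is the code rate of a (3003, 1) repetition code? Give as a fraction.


Rate = k/n = 1/3003

1/3003


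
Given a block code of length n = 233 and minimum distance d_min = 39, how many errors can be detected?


Detection capability = d_min - 1 = 39 - 1 = 38

38 errors


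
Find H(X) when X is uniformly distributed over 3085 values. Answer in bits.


H = log2(n) = log2(3085) = 11.5911

11.5911 bits


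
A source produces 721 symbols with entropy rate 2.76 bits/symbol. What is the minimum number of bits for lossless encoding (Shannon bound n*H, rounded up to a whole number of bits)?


Minimum bits >= n * H = 721 * 2.76 = 1989.96, rounded up to a whole number of bits = 1990

1990 bits


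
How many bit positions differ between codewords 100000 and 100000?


Count differing positions: . . . . . . = 0 differences

0


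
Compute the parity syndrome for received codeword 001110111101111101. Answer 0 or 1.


Syndrome = XOR of all bits = 0 XOR 0 XOR 1 XOR 1 XOR 1 XOR 0 XOR 1 XOR 1 XOR 1 XOR 1 XOR 0 XOR 1 XOR 1 XOR 1 XOR 1 XOR 1 XOR 0 XOR 1 = 1

1


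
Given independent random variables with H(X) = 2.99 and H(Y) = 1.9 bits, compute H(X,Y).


For independent variables, H(X,Y) = H(X) + H(Y) = 2.99 + 1.9 = 4.89

4.89 bits


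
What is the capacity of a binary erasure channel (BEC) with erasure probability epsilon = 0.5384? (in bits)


C = 1 - epsilon = 1 - 0.5384 = 0.4616

0.4616 bits


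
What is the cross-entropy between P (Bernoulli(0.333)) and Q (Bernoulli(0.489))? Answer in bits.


H(P,Q) = -p*log2(q) - (1-p)*log2(1-q). -0.333*log2(0.489) = 0.343687; -0.667*log2(0.511) = 0.646059. H(P,Q) = 0.343687 + 0.646059 = 0.9897

0.9897 bits


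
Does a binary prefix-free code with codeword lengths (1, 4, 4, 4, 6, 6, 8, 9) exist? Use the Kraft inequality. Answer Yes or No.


Kraft sum = sum(2^(-l_i)) = 0.7246, need <= 1. Result: satisfied (a binary prefix-free code with these lengths exists)

Yes


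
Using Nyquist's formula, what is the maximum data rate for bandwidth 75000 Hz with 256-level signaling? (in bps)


Rate = 2 * B * log2(M) = 2 * 75000 * 8.0 = 1200000.0

1200000.0 bps


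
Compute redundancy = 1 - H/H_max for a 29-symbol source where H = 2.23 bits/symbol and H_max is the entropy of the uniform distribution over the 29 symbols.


H_max = log2(K) = log2(29) = 4.858 bits/symbol. Redundancy = 1 - H/H_max = 1 - 2.23/4.858 = 1 - 0.459 = 0.541

0.541


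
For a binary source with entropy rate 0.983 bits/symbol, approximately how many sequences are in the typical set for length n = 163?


log2|A_typical| = nH = 163 * 0.983 = 160.229, so |A_typical| ~ 2^160.229 = 1.713e+48

1.713e+48


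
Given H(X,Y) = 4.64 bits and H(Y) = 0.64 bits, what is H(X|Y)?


H(X|Y) = H(X,Y) - H(Y) = 4.64 - 0.64 = 4.0

4.0 bits


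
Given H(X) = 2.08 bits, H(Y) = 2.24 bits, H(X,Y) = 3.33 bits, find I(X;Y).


I(X;Y) = H(X) + H(Y) - H(X,Y) = 2.08 + 2.24 - 3.33 = 0.99

0.99 bits


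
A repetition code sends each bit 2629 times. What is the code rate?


Rate = k/n = 1/2629

1/2629


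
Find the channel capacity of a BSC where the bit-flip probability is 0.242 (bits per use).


H(p) = -p*log2(p) - (1-p)*log2(1-p) = -0.242*log2(0.242) - 0.758*log2(0.758) = 0.495355 + 0.302996 = 0.7984. C = 1 - H(p) = 1 - 0.7984 = 0.2016

0.2016 bits


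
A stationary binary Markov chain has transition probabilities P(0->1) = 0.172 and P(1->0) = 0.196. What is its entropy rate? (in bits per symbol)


Stationary distribution: pi_0 = p10/(p01+p10) = 0.5326, pi_1 = 0.4674. Entropy rate H' = pi_0*H(p01) + pi_1*H(p10) = 0.5326*0.6623 + 0.4674*0.7139 = 0.6864

0.6864 bits/symbol


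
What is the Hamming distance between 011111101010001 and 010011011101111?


Count differing positions: . . ^ ^ . . ^ ^ . ^ ^ ^ ^ ^ . = 9 differences

9


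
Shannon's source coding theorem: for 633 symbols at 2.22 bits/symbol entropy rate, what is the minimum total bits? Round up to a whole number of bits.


Minimum bits >= n * H = 633 * 2.22 = 1405.26, rounded up to a whole number of bits = 1406

1406 bits


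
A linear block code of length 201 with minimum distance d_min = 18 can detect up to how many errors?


Detection capability = d_min - 1 = 18 - 1 = 17

17 errors


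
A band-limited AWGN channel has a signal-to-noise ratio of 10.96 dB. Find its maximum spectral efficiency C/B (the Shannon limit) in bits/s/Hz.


SNR_linear = 10^(10.96/10) = 12.4738; C/B = log2(1 + SNR_linear) = log2(1 + 12.4738) = 3.7521

3.7521 bits/s/Hz


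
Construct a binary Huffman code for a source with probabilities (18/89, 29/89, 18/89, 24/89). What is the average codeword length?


Huffman construction (repeatedly merge the two least-probable nodes; each merge adds 1 bit to every symbol beneath it): 18/89 + 18/89 = 36/89; 24/89 + 29/89 = 53/89; 36/89 + 53/89 = 1. Resulting codeword lengths (in the order the probabilities were given): (2, 2, 2, 2). L_avg = sum(p_i * l_i) = 18/89*2 + 29/89*2 + 18/89*2 + 24/89*2 = 2

2.0 bits


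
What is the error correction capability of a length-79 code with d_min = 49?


Correction capability = floor((d-1)/2) = floor((49-1)/2) = 24

24 errors


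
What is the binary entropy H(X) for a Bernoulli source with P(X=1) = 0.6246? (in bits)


H = -p*log2(p) - (1-p)*log2(1-p). -0.6246*log2(0.6246) = 0.424101; -0.3754*log2(0.3754) = 0.530628. H = 0.424101 + 0.530628 = 0.9547

0.9547 bits


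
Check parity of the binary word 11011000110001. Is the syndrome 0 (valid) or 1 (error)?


Syndrome = XOR of all bits = 1 XOR 1 XOR 0 XOR 1 XOR 1 XOR 0 XOR 0 XOR 0 XOR 1 XOR 1 XOR 0 XOR 0 XOR 0 XOR 1 = 1

1


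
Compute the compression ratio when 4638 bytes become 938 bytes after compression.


Ratio = original / compressed = 4638 / 938 = 4.9446

4.9446


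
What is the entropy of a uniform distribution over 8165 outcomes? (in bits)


H = log2(n) = log2(8165) = 12.9952

12.9952 bits


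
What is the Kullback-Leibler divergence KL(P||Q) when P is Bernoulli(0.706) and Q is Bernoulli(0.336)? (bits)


KL = p*log2(p/q) + (1-p)*log2((1-p)/(1-q)) = 0.706*log2(0.706/0.336) + 0.294*log2(0.294/0.664) = 0.4107

0.4107 bits


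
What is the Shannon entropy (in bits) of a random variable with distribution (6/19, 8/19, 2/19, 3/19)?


H = -sum(p_i * log2(p_i)). Terms: -(6/19)*log2(6/19) = 0.525147; -(8/19)*log2(8/19) = 0.525443; -(2/19)*log2(2/19) = 0.341887; -(3/19)*log2(3/19) = 0.420468. H = 0.525147 + 0.525443 + 0.341887 + 0.420468 = 1.8129

1.8129 bits


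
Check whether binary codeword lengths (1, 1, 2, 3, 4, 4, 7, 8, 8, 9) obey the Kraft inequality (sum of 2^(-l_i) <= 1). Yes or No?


Kraft sum = sum(2^(-l_i)) = 1.5176, need <= 1. Result: violated (a binary prefix-free code with these lengths cannot exist)

No


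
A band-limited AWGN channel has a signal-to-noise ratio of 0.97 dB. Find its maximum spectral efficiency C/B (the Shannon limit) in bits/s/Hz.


SNR_linear = 10^(0.97/10) = 1.2503; C/B = log2(1 + SNR_linear) = log2(1 + 1.2503) = 1.1701

1.1701 bits/s/Hz


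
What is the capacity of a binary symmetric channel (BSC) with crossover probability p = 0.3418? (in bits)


H(p) = -p*log2(p) - (1-p)*log2(1-p) = -0.3418*log2(0.3418) - 0.6582*log2(0.6582) = 0.529372 + 0.397159 = 0.9265. C = 1 - H(p) = 1 - 0.9265 = 0.0735

0.0735 bits


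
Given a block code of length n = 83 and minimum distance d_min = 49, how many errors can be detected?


Detection capability = d_min - 1 = 49 - 1 = 48

48 errors


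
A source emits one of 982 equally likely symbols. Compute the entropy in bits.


H = log2(n) = log2(982) = 9.9396

9.9396 bits


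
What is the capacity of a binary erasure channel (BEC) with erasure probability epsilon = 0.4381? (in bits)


C = 1 - epsilon = 1 - 0.4381 = 0.5619

0.5619 bits


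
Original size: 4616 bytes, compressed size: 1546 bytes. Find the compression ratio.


Ratio = original / compressed = 4616 / 1546 = 2.9858

2.9858


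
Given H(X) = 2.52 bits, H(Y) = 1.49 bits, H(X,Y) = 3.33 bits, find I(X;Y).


I(X;Y) = H(X) + H(Y) - H(X,Y) = 2.52 + 1.49 - 3.33 = 0.68

0.68 bits


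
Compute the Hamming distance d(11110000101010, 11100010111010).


Count differing positions: . . . ^ . . ^ . . ^ . . . . = 3 differences

3


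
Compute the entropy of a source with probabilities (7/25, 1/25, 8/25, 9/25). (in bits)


H = -sum(p_i * log2(p_i)). Terms: -(7/25)*log2(7/25) = 0.514220; -(1/25)*log2(1/25) = 0.185754; -(8/25)*log2(8/25) = 0.526034; -(9/25)*log2(9/25) = 0.530615. H = 0.514220 + 0.185754 + 0.526034 + 0.530615 = 1.7566

1.7566 bits


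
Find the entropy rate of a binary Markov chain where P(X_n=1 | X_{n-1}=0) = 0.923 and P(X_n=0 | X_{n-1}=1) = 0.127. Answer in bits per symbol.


Stationary distribution: pi_0 = p10/(p01+p10) = 0.121, pi_1 = 0.879. Entropy rate H' = pi_0*H(p01) + pi_1*H(p10) = 0.121*0.3915 + 0.879*0.5492 = 0.5301

0.5301 bits/symbol


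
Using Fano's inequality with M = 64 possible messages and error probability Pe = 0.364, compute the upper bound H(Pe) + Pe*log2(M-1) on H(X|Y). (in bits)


H(Pe) = -Pe*log2(Pe) - (1-Pe)*log2(1-Pe) = -0.364*log2(0.364) - 0.636*log2(0.636) = 0.530708 + 0.415245 = 0.946. Pe*log2(M-1) = 0.364*log2(63) = 2.175730. Bound = H(Pe) + Pe*log2(M-1) = 0.530708 + 0.415245 + 2.175730 = 3.1217

3.1217 bits


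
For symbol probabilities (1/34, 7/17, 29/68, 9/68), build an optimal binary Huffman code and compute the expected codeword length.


Huffman construction (repeatedly merge the two least-probable nodes; each merge adds 1 bit to every symbol beneath it): 1/34 + 9/68 = 11/68; 11/68 + 7/17 = 39/68; 29/68 + 39/68 = 1. Resulting codeword lengths (in the order the probabilities were given): (3, 2, 1, 3). L_avg = sum(p_i * l_i) = 1/34*3 + 7/17*2 + 29/68*1 + 9/68*3 = 59/34 = 1.7353

1.7353 bits


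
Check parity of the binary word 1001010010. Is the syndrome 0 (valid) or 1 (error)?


Syndrome = XOR of all bits = 1 XOR 0 XOR 0 XOR 1 XOR 0 XOR 1 XOR 0 XOR 0 XOR 1 XOR 0 = 0

0


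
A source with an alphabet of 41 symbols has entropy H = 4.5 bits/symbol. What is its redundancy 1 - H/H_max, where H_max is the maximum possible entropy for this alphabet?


H_max = log2(K) = log2(41) = 5.3576 bits/symbol. Redundancy = 1 - H/H_max = 1 - 4.5/5.3576 = 1 - 0.8399 = 0.1601

0.1601


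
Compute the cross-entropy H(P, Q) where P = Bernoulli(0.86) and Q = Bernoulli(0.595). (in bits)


H(P,Q) = -p*log2(q) - (1-p)*log2(1-q). -0.86*log2(0.595) = 0.644173; -0.14*log2(0.405) = 0.182561. H(P,Q) = 0.644173 + 0.182561 = 0.8267

0.8267 bits


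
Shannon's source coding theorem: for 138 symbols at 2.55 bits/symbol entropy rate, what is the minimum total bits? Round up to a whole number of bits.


Minimum bits >= n * H = 138 * 2.55 = 351.9, rounded up to a whole number of bits = 352

352 bits


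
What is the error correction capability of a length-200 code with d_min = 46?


Correction capability = floor((d-1)/2) = floor((46-1)/2) = 22

22 errors


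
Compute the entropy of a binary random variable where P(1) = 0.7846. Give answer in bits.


H = -p*log2(p) - (1-p)*log2(1-p). -0.7846*log2(0.7846) = 0.274587; -0.2154*log2(0.2154) = 0.477092. H = 0.274587 + 0.477092 = 0.7517

0.7517 bits


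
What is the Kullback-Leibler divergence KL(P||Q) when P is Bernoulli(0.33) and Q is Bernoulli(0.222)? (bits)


KL = p*log2(p/q) + (1-p)*log2((1-p)/(1-q)) = 0.33*log2(0.33/0.222) + 0.67*log2(0.67/0.778) = 0.0443

0.0443 bits


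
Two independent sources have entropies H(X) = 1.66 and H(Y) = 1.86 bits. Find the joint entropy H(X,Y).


For independent variables, H(X,Y) = H(X) + H(Y) = 1.66 + 1.86 = 3.52

3.52 bits


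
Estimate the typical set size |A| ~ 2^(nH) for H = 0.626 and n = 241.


log2|A_typical| = nH = 241 * 0.626 = 150.866, so |A_typical| ~ 2^150.866 = 2.601e+45

2.601e+45


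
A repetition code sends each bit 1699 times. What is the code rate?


Rate = k/n = 1/1699

1/1699


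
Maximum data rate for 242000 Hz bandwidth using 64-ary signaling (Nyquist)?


Rate = 2 * B * log2(M) = 2 * 242000 * 6.0 = 2904000.0

2904000.0 bps


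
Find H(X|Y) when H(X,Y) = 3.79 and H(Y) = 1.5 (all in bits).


H(X|Y) = H(X,Y) - H(Y) = 3.79 - 1.5 = 2.29

2.29 bits


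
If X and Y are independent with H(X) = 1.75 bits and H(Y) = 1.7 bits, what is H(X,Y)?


For independent variables, H(X,Y) = H(X) + H(Y) = 1.75 + 1.7 = 3.45

3.45 bits


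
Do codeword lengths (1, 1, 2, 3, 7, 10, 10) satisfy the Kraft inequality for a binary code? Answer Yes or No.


Kraft sum = sum(2^(-l_i)) = 1.3848, need <= 1. Result: violated (a binary prefix-free code with these lengths cannot exist)

No


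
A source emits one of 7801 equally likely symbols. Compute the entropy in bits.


H = log2(n) = log2(7801) = 12.9294

12.9294 bits


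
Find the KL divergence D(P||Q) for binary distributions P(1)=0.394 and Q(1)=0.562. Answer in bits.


KL = p*log2(p/q) + (1-p)*log2((1-p)/(1-q)) = 0.394*log2(0.394/0.562) + 0.606*log2(0.606/0.438) = 0.082

0.082 bits


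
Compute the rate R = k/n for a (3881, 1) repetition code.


Rate = k/n = 1/3881

1/3881


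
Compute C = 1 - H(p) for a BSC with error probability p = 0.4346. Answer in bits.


H(p) = -p*log2(p) - (1-p)*log2(1-p) = -0.4346*log2(0.4346) - 0.5654*log2(0.5654) = 0.522493 + 0.465130 = 0.9876. C = 1 - H(p) = 1 - 0.9876 = 0.0124

0.0124 bits


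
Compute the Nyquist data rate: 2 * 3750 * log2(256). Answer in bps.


Rate = 2 * B * log2(M) = 2 * 3750 * 8.0 = 60000.0

60000.0 bps


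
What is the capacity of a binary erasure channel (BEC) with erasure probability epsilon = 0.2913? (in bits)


C = 1 - epsilon = 1 - 0.2913 = 0.7087

0.7087 bits


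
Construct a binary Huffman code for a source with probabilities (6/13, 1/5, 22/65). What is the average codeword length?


Huffman construction (repeatedly merge the two least-probable nodes; each merge adds 1 bit to every symbol beneath it): 1/5 + 22/65 = 7/13; 6/13 + 7/13 = 1. Resulting codeword lengths (in the order the probabilities were given): (1, 2, 2). L_avg = sum(p_i * l_i) = 6/13*1 + 1/5*2 + 22/65*2 = 20/13 = 1.5385

1.5385 bits


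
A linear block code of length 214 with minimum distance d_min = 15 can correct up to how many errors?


Correction capability = floor((d-1)/2) = floor((15-1)/2) = 7

7 errors


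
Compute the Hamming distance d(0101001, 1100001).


Count differing positions: ^ . . ^ . . . = 2 differences

2


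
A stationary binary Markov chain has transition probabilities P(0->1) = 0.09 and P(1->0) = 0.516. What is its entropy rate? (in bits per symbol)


Stationary distribution: pi_0 = p10/(p01+p10) = 0.8515, pi_1 = 0.1485. Entropy rate H' = pi_0*H(p01) + pi_1*H(p10) = 0.8515*0.4365 + 0.1485*0.9993 = 0.5201

0.5201 bits/symbol


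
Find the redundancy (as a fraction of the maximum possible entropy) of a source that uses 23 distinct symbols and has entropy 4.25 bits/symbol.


H_max = log2(K) = log2(23) = 4.5236 bits/symbol. Redundancy = 1 - H/H_max = 1 - 4.25/4.5236 = 1 - 0.9395 = 0.0605

0.0605


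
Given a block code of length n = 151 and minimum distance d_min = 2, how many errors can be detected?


Detection capability = d_min - 1 = 2 - 1 = 1

1 errors


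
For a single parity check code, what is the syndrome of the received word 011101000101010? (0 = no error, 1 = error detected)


Syndrome = XOR of all bits = 0 XOR 1 XOR 1 XOR 1 XOR 0 XOR 1 XOR 0 XOR 0 XOR 0 XOR 1 XOR 0 XOR 1 XOR 0 XOR 1 XOR 0 = 1

1


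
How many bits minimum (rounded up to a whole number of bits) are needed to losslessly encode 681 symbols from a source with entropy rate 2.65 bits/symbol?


Minimum bits >= n * H = 681 * 2.65 = 1804.65, rounded up to a whole number of bits = 1805

1805 bits


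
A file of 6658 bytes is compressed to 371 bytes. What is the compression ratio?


Ratio = original / compressed = 6658 / 371 = 17.9461

17.9461


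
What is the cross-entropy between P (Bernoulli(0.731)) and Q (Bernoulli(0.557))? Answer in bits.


H(P,Q) = -p*log2(q) - (1-p)*log2(1-q). -0.731*log2(0.557) = 0.617147; -0.269*log2(0.443) = 0.315973. H(P,Q) = 0.617147 + 0.315973 = 0.9331

0.9331 bits


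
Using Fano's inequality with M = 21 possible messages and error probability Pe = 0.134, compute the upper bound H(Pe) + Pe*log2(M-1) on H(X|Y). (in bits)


H(Pe) = -Pe*log2(Pe) - (1-Pe)*log2(1-Pe) = -0.134*log2(0.134) - 0.866*log2(0.866) = 0.388559 + 0.179748 = 0.5683. Pe*log2(M-1) = 0.134*log2(20) = 0.579138. Bound = H(Pe) + Pe*log2(M-1) = 0.388559 + 0.179748 + 0.579138 = 1.1474

1.1474 bits


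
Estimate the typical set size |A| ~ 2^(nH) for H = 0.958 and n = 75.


log2|A_typical| = nH = 75 * 0.958 = 71.85, so |A_typical| ~ 2^71.85 = 4.256e+21

4.256e+21


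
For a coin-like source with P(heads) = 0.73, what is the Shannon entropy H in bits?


H = -p*log2(p) - (1-p)*log2(1-p). -0.73*log2(0.73) = 0.331443; -0.27*log2(0.27) = 0.510022. H = 0.331443 + 0.510022 = 0.8415

0.8415 bits


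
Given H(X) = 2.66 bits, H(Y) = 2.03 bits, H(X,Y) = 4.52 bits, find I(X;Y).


I(X;Y) = H(X) + H(Y) - H(X,Y) = 2.66 + 2.03 - 4.52 = 0.17

0.17 bits


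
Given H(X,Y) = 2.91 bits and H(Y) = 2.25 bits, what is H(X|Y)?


H(X|Y) = H(X,Y) - H(Y) = 2.91 - 2.25 = 0.66

0.66 bits


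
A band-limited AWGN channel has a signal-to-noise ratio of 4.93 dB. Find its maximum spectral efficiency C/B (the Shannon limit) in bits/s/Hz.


SNR_linear = 10^(4.93/10) = 3.1117; C/B = log2(1 + SNR_linear) = log2(1 + 3.1117) = 2.0397

2.0397 bits/s/Hz


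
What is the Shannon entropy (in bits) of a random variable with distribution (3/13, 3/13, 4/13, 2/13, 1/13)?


H = -sum(p_i * log2(p_i)). Terms: -(3/13)*log2(3/13) = 0.488187; -(3/13)*log2(3/13) = 0.488187; -(4/13)*log2(4/13) = 0.523212; -(2/13)*log2(2/13) = 0.415452; -(1/13)*log2(1/13) = 0.284649. H = 0.488187 + 0.488187 + 0.523212 + 0.415452 + 0.284649 = 2.1997

2.1997 bits


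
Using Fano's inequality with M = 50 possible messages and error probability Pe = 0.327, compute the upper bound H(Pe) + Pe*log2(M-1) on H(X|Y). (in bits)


H(Pe) = -Pe*log2(Pe) - (1-Pe)*log2(1-Pe) = -0.327*log2(0.327) - 0.673*log2(0.673) = 0.527332 + 0.384499 = 0.9118. Pe*log2(M-1) = 0.327*log2(49) = 1.836010. Bound = H(Pe) + Pe*log2(M-1) = 0.527332 + 0.384499 + 1.836010 = 2.7478

2.7478 bits


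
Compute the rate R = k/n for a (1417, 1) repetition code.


Rate = k/n = 1/1417

1/1417


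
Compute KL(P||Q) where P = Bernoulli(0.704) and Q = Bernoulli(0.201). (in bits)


KL = p*log2(p/q) + (1-p)*log2((1-p)/(1-q)) = 0.704*log2(0.704/0.201) + 0.296*log2(0.296/0.799) = 0.8491

0.8491 bits


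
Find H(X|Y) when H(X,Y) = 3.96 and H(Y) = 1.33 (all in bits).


H(X|Y) = H(X,Y) - H(Y) = 3.96 - 1.33 = 2.63

2.63 bits


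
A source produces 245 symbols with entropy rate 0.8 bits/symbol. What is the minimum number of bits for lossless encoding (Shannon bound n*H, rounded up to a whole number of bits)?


Minimum bits >= n * H = 245 * 0.8 = 196.0, rounded up to a whole number of bits = 196

196 bits


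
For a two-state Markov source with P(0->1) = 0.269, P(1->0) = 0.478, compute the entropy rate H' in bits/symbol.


Stationary distribution: pi_0 = p10/(p01+p10) = 0.6399, pi_1 = 0.3601. Entropy rate H' = pi_0*H(p01) + pi_1*H(p10) = 0.6399*0.84 + 0.3601*0.9986 = 0.8971

0.8971 bits/symbol


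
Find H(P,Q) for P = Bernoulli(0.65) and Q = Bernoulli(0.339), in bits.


H(P,Q) = -p*log2(q) - (1-p)*log2(1-q). -0.65*log2(0.339) = 1.014418; -0.35*log2(0.661) = 0.209047. H(P,Q) = 1.014418 + 0.209047 = 1.2235

1.2235 bits


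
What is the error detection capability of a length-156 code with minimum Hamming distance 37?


Detection capability = d_min - 1 = 37 - 1 = 36

36 errors


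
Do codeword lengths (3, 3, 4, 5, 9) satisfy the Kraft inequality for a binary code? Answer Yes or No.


Kraft sum = sum(2^(-l_i)) = 0.3457, need <= 1. Result: satisfied (a binary prefix-free code with these lengths exists)

Yes


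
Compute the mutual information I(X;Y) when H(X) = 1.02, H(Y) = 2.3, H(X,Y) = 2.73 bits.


I(X;Y) = H(X) + H(Y) - H(X,Y) = 1.02 + 2.3 - 2.73 = 0.59

0.59 bits


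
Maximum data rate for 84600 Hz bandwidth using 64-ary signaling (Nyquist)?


Rate = 2 * B * log2(M) = 2 * 84600 * 6.0 = 1015200.0

1015200.0 bps


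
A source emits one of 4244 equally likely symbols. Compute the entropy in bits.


H = log2(n) = log2(4244) = 12.0512

12.0512 bits


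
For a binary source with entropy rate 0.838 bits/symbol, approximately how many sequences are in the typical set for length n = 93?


log2|A_typical| = nH = 93 * 0.838 = 77.934, so |A_typical| ~ 2^77.934 = 2.887e+23

2.887e+23


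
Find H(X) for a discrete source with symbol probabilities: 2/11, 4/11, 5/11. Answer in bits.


H = -sum(p_i * log2(p_i)). Terms: -(2/11)*log2(2/11) = 0.447169; -(4/11)*log2(4/11) = 0.530702; -(5/11)*log2(5/11) = 0.517047. H = 0.447169 + 0.530702 + 0.517047 = 1.4949

1.4949 bits


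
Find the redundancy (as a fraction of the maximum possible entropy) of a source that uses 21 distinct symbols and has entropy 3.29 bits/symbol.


H_max = log2(K) = log2(21) = 4.3923 bits/symbol. Redundancy = 1 - H/H_max = 1 - 3.29/4.3923 = 1 - 0.749 = 0.251

0.251


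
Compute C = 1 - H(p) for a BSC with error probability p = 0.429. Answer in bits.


H(p) = -p*log2(p) - (1-p)*log2(1-p) = -0.429*log2(0.429) - 0.571*log2(0.571) = 0.523788 + 0.461618 = 0.9854. C = 1 - H(p) = 1 - 0.9854 = 0.0146

0.0146 bits


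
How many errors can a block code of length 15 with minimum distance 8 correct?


Correction capability = floor((d-1)/2) = floor((8-1)/2) = 3

3 errors


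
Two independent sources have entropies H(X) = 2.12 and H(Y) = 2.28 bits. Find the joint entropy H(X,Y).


For independent variables, H(X,Y) = H(X) + H(Y) = 2.12 + 2.28 = 4.4

4.4 bits


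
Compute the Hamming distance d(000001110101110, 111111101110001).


Count differing positions: ^ ^ ^ ^ ^ . . ^ ^ . ^ ^ ^ ^ ^ = 12 differences

12


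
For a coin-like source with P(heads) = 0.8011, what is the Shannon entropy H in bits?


H = -p*log2(p) - (1-p)*log2(1-p). -0.8011*log2(0.8011) = 0.256309; -0.1989*log2(0.1989) = 0.463414. H = 0.256309 + 0.463414 = 0.7197

0.7197 bits


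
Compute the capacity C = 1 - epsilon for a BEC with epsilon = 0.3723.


C = 1 - epsilon = 1 - 0.3723 = 0.6277

0.6277 bits


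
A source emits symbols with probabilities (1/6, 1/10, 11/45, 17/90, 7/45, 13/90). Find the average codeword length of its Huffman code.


Huffman construction (repeatedly merge the two least-probable nodes; each merge adds 1 bit to every symbol beneath it): 1/10 + 13/90 = 11/45; 7/45 + 1/6 = 29/90; 17/90 + 11/45 = 13/30; 11/45 + 29/90 = 17/30; 13/30 + 17/30 = 1. Resulting codeword lengths (in the order the probabilities were given): (3, 3, 2, 2, 3, 3). L_avg = sum(p_i * l_i) = 1/6*3 + 1/10*3 + 11/45*2 + 17/90*2 + 7/45*3 + 13/90*3 = 77/30 = 2.5667

2.5667 bits


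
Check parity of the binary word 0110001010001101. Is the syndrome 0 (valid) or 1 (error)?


Syndrome = XOR of all bits = 0 XOR 1 XOR 1 XOR 0 XOR 0 XOR 0 XOR 1 XOR 0 XOR 1 XOR 0 XOR 0 XOR 0 XOR 1 XOR 1 XOR 0 XOR 1 = 1

1


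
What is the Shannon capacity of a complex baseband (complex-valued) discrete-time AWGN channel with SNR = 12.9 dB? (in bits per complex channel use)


SNR_linear = 10^(12.9/10) = 19.4984; C = log2(1 + SNR_linear) = log2(1 + 19.4984) = 4.3574

4.3574 bits/channel use


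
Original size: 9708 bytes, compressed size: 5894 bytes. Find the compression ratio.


Ratio = original / compressed = 9708 / 5894 = 1.6471

1.6471


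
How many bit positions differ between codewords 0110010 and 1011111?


Count differing positions: ^ ^ . ^ ^ . ^ = 5 differences

5


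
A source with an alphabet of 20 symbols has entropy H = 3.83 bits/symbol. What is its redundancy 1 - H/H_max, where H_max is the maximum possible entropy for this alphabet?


H_max = log2(K) = log2(20) = 4.3219 bits/symbol. Redundancy = 1 - H/H_max = 1 - 3.83/4.3219 = 1 - 0.8862 = 0.1138

0.1138


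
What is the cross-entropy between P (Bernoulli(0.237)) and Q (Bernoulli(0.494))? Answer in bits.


H(P,Q) = -p*log2(q) - (1-p)*log2(1-q). -0.237*log2(0.494) = 0.241128; -0.763*log2(0.506) = 0.749869. H(P,Q) = 0.241128 + 0.749869 = 0.991

0.991 bits


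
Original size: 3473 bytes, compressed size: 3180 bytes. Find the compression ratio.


Ratio = original / compressed = 3473 / 3180 = 1.0921

1.0921


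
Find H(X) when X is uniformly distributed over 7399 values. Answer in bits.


H = log2(n) = log2(7399) = 12.8531

12.8531 bits


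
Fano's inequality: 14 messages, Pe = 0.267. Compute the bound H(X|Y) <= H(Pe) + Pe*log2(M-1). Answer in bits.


H(Pe) = -Pe*log2(Pe) - (1-Pe)*log2(1-Pe) = -0.267*log2(0.267) - 0.733*log2(0.733) = 0.508659 + 0.328468 = 0.8371. Pe*log2(M-1) = 0.267*log2(13) = 0.988017. Bound = H(Pe) + Pe*log2(M-1) = 0.508659 + 0.328468 + 0.988017 = 1.8251

1.8251 bits


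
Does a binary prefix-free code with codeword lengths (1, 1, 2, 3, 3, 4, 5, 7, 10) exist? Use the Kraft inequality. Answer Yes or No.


Kraft sum = sum(2^(-l_i)) = 1.6025, need <= 1. Result: violated (a binary prefix-free code with these lengths cannot exist)

No


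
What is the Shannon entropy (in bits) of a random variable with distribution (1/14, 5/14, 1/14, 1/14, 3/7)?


H = -sum(p_i * log2(p_i)). Terms: -(1/14)*log2(1/14) = 0.271954; -(5/14)*log2(5/14) = 0.530510; -(1/14)*log2(1/14) = 0.271954; -(1/14)*log2(1/14) = 0.271954; -(3/7)*log2(3/7) = 0.523882. H = 0.271954 + 0.530510 + 0.271954 + 0.271954 + 0.523882 = 1.8703

1.8703 bits


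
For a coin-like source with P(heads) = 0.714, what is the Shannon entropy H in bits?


H = -p*log2(p) - (1-p)*log2(1-p). -0.714*log2(0.714) = 0.347007; -0.286*log2(0.286) = 0.516491. H = 0.347007 + 0.516491 = 0.8635

0.8635 bits


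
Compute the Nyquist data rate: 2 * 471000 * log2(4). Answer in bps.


Rate = 2 * B * log2(M) = 2 * 471000 * 2.0 = 1884000.0

1884000.0 bps


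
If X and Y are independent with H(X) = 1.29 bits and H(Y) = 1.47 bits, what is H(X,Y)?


For independent variables, H(X,Y) = H(X) + H(Y) = 1.29 + 1.47 = 2.76

2.76 bits


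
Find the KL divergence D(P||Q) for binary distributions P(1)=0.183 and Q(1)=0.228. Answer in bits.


KL = p*log2(p/q) + (1-p)*log2((1-p)/(1-q)) = 0.183*log2(0.183/0.228) + 0.817*log2(0.817/0.772) = 0.0087

0.0087 bits


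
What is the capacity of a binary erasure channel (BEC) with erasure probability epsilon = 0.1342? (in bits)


C = 1 - epsilon = 1 - 0.1342 = 0.8658

0.8658 bits


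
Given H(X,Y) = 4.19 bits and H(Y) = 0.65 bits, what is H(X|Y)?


H(X|Y) = H(X,Y) - H(Y) = 4.19 - 0.65 = 3.54

3.54 bits


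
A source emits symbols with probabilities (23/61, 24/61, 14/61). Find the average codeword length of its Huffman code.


Huffman construction (repeatedly merge the two least-probable nodes; each merge adds 1 bit to every symbol beneath it): 14/61 + 23/61 = 37/61; 24/61 + 37/61 = 1. Resulting codeword lengths (in the order the probabilities were given): (2, 1, 2). L_avg = sum(p_i * l_i) = 23/61*2 + 24/61*1 + 14/61*2 = 98/61 = 1.6066

1.6066 bits
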